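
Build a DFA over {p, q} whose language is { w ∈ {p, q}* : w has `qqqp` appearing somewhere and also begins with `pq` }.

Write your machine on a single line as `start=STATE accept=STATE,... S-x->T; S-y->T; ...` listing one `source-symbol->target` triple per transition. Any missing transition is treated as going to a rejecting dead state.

start=s0; accept=s11; s0-p->s1; s0-q->s2; s1-p->s3; s1-q->s4; s2-p->s3; s2-q->s5; s3-p->s3; s3-q->s2; s4-p->s6; s4-q->s7; s5-p->s3; s5-q->s8; s6-p->s6; s6-q->s4; s7-p->s6; s7-q->s9; s8-p->s10; s8-q->s8; s9-p->s11; s9-q->s9; s10-p->s10; s10-q->s10; s11-p->s11; s11-q->s11

Run two small machines in parallel and take their product. The first has 5 states tracking whether and how much of `qqqp` has been seen; the second has 4 states tracking whether the input so far still matches the prefix `pq`. A product state is a pair (one from each), accepting exactly when both do.
A 12-state machine:
          p    q  
>  s0     s1   s2 
   s1     s3   s4 
   s2     s3   s5 
   s3     s3   s2 
   s4     s6   s7 
   s5     s3   s8 
   s6     s6   s4 
   s7     s6   s9 
   s8    s10   s8 
   s9    s11   s9 
   s10   s10  s10 
 * s11   s11  s11 
(> = start, * = accepting)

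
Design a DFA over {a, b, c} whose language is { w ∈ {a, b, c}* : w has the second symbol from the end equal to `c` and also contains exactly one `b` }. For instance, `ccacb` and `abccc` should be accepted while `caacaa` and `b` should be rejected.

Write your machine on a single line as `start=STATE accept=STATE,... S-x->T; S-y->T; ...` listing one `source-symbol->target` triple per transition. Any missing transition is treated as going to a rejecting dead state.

start=q0; accept=q5,q6; q0-a->q0; q0-b->q1; q0-c->q2; q1-a->q1; q1-b->q3; q1-c->q4; q2-a->q0; q2-b->q5; q2-c->q2; q3-a->q3; q3-b->q3; q3-c->q3; q4-a->q5; q4-b->q3; q4-c->q6; q5-a->q1; q5-b->q3; q5-c->q4; q6-a->q5; q6-b->q3; q6-c->q6

Handle the two conditions separately and then intersect. The first has 13 states tracking the last 2 symbols read; the second has 3 states tracking the count of `b`s, saturating at 2. A product state is a pair (one from each), accepting exactly when both do. After merging equivalent states the machine shrinks.
7 states suffice.
        a   b   c  
>  q0   q0  q1  q2 
   q1   q1  q3  q4 
   q2   q0  q5  q2 
   q3   q3  q3  q3 
   q4   q5  q3  q6 
 * q5   q1  q3  q4 
 * q6   q5  q3  q6 
(> = start, * = accepting)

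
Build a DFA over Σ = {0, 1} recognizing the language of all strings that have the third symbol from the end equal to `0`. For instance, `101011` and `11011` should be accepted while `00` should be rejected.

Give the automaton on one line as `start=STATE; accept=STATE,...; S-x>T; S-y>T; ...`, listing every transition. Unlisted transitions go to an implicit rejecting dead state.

Because acceptance depends on a position counted from the end, the machine has to buffer the most recent 3 symbols. Make each state the string of the last up-to-3 symbols read; on input `x` shift the window left and append `x`. Accept when the buffered window has length 3 and begins with `0`.
A 15-state machine:
          0    1  
>  s0     s1   s2 
   s1     s3   s4 
   s2     s5   s6 
   s3     s7   s8 
   s4     s9  s10 
   s5    s11  s12 
   s6    s13  s14 
 * s7     s7   s8 
 * s8     s9  s10 
 * s9    s11  s12 
 * s10   s13  s14 
   s11    s7   s8 
   s12    s9  s10 
   s13   s11  s12 
   s14   s13  s14 
(> = start, * = accepting)

start=s0; accept=s7,s8,s9,s10; s0-0>s1; s0-1>s2; s1-0>s3; s1-1>s4; s2-0>s5; s2-1>s6; s3-0>s7; s3-1>s8; s4-0>s9; s4-1>s10; s5-0>s11; s5-1>s12; s6-0>s13; s6-1>s14; s7-0>s7; s7-1>s8; s8-0>s9; s8-1>s10; s9-0>s11; s9-1>s12; s10-0>s13; s10-1>s14; s11-0>s7; s11-1>s8; s12-0>s9; s12-1>s10; s13-0>s11; s13-1>s12; s14-0>s13; s14-1>s14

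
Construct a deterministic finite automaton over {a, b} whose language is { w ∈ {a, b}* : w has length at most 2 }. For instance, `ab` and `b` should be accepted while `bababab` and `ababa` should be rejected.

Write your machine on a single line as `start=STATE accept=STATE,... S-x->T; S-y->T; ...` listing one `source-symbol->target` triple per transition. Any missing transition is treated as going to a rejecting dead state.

start=q0; accept=q0,q1,q2; q0-a->q1; q0-b->q1; q1-a->q2; q1-b->q2; q2-a->q3; q2-b->q3; q3-a->q3; q3-b->q3

Count input length up to 3: every symbol moves from q0 toward q3, which means 'more than 2' and absorbs. Accept from {q0, q1, q2}.
With 4 states:
        a   b  
>* q0   q1  q1 
 * q1   q2  q2 
 * q2   q3  q3 
   q3   q3  q3 
(> = start, * = accepting)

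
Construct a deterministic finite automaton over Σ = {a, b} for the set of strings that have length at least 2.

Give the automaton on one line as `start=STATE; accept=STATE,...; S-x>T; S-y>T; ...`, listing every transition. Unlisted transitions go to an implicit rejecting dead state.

start=s0; accept=s2,s3; s0-a>s1; s0-b>s1; s1-a>s2; s1-b>s2; s2-a>s3; s2-b>s3; s3-a>s3; s3-b>s3

Count input length up to 3: every symbol moves from s0 toward s3, which means 'more than 2' and absorbs. Accept from {s2, s3}.
With 4 states:
        a   b  
>  s0   s1  s1 
   s1   s2  s2 
 * s2   s3  s3 
 * s3   s3  s3 
(> = start, * = accepting)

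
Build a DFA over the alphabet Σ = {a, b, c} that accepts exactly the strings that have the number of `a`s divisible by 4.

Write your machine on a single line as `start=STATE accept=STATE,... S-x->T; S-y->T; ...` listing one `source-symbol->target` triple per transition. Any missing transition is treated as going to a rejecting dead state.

Keep the running count of `a`s modulo 4: each `a` advances along the cycle s0 → s1 → s2 → s3 → s0 while other symbols loop. Accept at s0.
        a   b   c  
>* s0   s1  s0  s0 
   s1   s2  s1  s1 
   s2   s3  s2  s2 
   s3   s0  s3  s3 
(> = start, * = accepting)

start=s0; accept=s0; s0-a->s1; s0-b->s0; s0-c->s0; s1-a->s2; s1-b->s1; s1-c->s1; s2-a->s3; s2-b->s2; s2-c->s2; s3-a->s0; s3-b->s3; s3-c->s3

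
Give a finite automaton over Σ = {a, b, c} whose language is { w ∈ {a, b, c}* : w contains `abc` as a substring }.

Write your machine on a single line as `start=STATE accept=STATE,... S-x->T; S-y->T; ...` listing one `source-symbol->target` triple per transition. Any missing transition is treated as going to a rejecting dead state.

Track how much of `abc` has been matched so far: state q0 is no progress, q3 is the absorbing accept state reached once `abc` has occurred. Intermediate states record partial matches; on a mismatch, fall back to the longest reusable overlap.
A 4-state machine:
        a   b   c  
>  q0   q1  q0  q0 
   q1   q1  q2  q0 
   q2   q1  q0  q3 
 * q3   q3  q3  q3 
(> = start, * = accepting)

start=q0; accept=q3; q0-a->q1; q0-b->q0; q0-c->q0; q1-a->q1; q1-b->q2; q1-c->q0; q2-a->q1; q2-b->q0; q2-c->q3; q3-a->q3; q3-b->q3; q3-c->q3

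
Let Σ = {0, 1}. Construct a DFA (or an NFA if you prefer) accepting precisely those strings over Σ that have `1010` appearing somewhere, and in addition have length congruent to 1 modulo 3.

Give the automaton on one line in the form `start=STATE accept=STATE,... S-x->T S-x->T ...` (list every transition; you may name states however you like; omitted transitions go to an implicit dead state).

start=q0 accept=q11 q0-0->q1 q0-1->q2 q1-0->q3 q1-1->q4 q2-0->q5 q2-1->q4 q3-0->q0 q3-1->q6 q4-0->q7 q4-1->q6 q5-0->q0 q5-1->q8 q6-0->q9 q6-1->q2 q7-0->q1 q7-1->q10 q8-0->q11 q8-1->q2 q9-0->q3 q9-1->q12 q10-0->q13 q10-1->q4 q11-0->q13 q11-1->q13 q12-0->q14 q12-1->q6 q13-0->q14 q13-1->q14 q14-0->q11 q14-1->q11

Handle the two conditions separately and then intersect. One (5 states) tracks whether and how much of `1010` has been seen; the other (3 states) tracks the input length modulo 3. Each combined state is a pair, one component from each; accept when both components accept.
15 states suffice.
          0    1  
>  q0     q1   q2 
   q1     q3   q4 
   q2     q5   q4 
   q3     q0   q6 
   q4     q7   q6 
   q5     q0   q8 
   q6     q9   q2 
   q7     q1  q10 
   q8    q11   q2 
   q9     q3  q12 
   q10   q13   q4 
 * q11   q13  q13 
   q12   q14   q6 
   q13   q14  q14 
   q14   q11  q11 
(> = start, * = accepting)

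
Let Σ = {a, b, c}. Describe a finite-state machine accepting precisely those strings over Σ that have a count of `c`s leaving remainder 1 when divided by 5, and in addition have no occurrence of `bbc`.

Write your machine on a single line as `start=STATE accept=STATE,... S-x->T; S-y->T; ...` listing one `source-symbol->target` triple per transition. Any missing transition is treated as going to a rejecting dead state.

start=s0; accept=s2,s4,s7; s0-a->s0; s0-b->s1; s0-c->s2; s1-a->s0; s1-b->s3; s1-c->s2; s2-a->s2; s2-b->s4; s2-c->s5; s3-a->s0; s3-b->s3; s3-c->s6; s4-a->s2; s4-b->s7; s4-c->s5; s5-a->s5; s5-b->s8; s5-c->s9; s6-a->s6; s6-b->s6; s6-c->s10; s7-a->s2; s7-b->s7; s7-c->s10; s8-a->s5; s8-b->s11; s8-c->s9; s9-a->s9; s9-b->s12; s9-c->s13; s10-a->s10; s10-b->s10; s10-c->s14; s11-a->s5; s11-b->s11; s11-c->s14; s12-a->s9; s12-b->s15; s12-c->s13; s13-a->s13; s13-b->s16; s13-c->s0; s14-a->s14; s14-b->s14; s14-c->s17; s15-a->s9; s15-b->s15; s15-c->s17; s16-a->s13; s16-b->s18; s16-c->s0; s17-a->s17; s17-b->s17; s17-c->s19; s18-a->s13; s18-b->s18; s18-c->s19; s19-a->s19; s19-b->s19; s19-c->s6

Handle the two conditions separately and then intersect. One (5 states) tracks the count of `c`s modulo 5; the other (4 states) tracks partial matches of the forbidden pattern `bbc`. Each combined state is a pair, one component from each; accept when both components accept.
With 20 states:
          a    b    c  
>  s0     s0   s1   s2 
   s1     s0   s3   s2 
 * s2     s2   s4   s5 
   s3     s0   s3   s6 
 * s4     s2   s7   s5 
   s5     s5   s8   s9 
   s6     s6   s6  s10 
 * s7     s2   s7  s10 
   s8     s5  s11   s9 
   s9     s9  s12  s13 
   s10   s10  s10  s14 
   s11    s5  s11  s14 
   s12    s9  s15  s13 
   s13   s13  s16   s0 
   s14   s14  s14  s17 
   s15    s9  s15  s17 
   s16   s13  s18   s0 
   s17   s17  s17  s19 
   s18   s13  s18  s19 
   s19   s19  s19   s6 
(> = start, * = accepting)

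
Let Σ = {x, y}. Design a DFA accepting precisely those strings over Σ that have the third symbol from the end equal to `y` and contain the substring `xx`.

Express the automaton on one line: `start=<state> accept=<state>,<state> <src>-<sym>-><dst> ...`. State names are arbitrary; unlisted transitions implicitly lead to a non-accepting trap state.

start=S0 accept=S11,S17,S18,S19 S0-x->S1 S0-y->S2 S1-x->S3 S1-y->S4 S2-x->S5 S2-y->S6 S3-x->S7 S3-y->S8 S4-x->S9 S4-y->S10 S5-x->S11 S5-y->S12 S6-x->S13 S6-y->S14 S7-x->S7 S7-y->S8 S8-x->S15 S8-y->S16 S9-x->S11 S9-y->S12 S10-x->S13 S10-y->S14 S11-x->S7 S11-y->S8 S12-x->S9 S12-y->S10 S13-x->S11 S13-y->S12 S14-x->S13 S14-y->S14 S15-x->S11 S15-y->S17 S16-x->S18 S16-y->S19 S17-x->S15 S17-y->S16 S18-x->S11 S18-y->S17 S19-x->S18 S19-y->S19

Handle the two conditions separately and then intersect. The first has 15 states tracking the last 3 symbols read; the second has 3 states tracking whether and how much of `xx` has been seen. A product state is a pair (one from each), accepting exactly when both do.
          x    y  
>  S0     S1   S2 
   S1     S3   S4 
   S2     S5   S6 
   S3     S7   S8 
   S4     S9  S10 
   S5    S11  S12 
   S6    S13  S14 
   S7     S7   S8 
   S8    S15  S16 
   S9    S11  S12 
   S10   S13  S14 
 * S11    S7   S8 
   S12    S9  S10 
   S13   S11  S12 
   S14   S13  S14 
   S15   S11  S17 
   S16   S18  S19 
 * S17   S15  S16 
 * S18   S11  S17 
 * S19   S18  S19 
(> = start, * = accepting)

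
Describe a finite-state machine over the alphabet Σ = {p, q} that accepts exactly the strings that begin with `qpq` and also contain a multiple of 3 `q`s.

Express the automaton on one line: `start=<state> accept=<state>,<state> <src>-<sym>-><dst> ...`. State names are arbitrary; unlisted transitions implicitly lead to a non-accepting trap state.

Build one automaton per condition and run them in lockstep. The first has 5 states tracking whether the input so far still matches the prefix `qpq`; the second has 3 states tracking the count of `q`s modulo 3. A product state is a pair (one from each), accepting exactly when both do.
A 9-state machine:
        p   q  
>  S0   S1  S2 
   S1   S1  S3 
   S2   S4  S5 
   S3   S3  S5 
   S4   S3  S6 
   S5   S5  S1 
   S6   S6  S7 
 * S7   S7  S8 
   S8   S8  S6 
(> = start, * = accepting)

start=S0 accept=S7 S0-p->S1 S0-q->S2 S1-p->S1 S1-q->S3 S2-p->S4 S2-q->S5 S3-p->S3 S3-q->S5 S4-p->S3 S4-q->S6 S5-p->S5 S5-q->S1 S6-p->S6 S6-q->S7 S7-p->S7 S7-q->S8 S8-p->S8 S8-q->S6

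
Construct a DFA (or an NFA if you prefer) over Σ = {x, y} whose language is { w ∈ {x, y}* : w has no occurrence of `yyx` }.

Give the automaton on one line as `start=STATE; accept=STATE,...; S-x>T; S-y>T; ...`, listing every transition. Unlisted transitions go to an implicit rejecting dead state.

This is the complement of 'contains `yyx`'. Use the same substring-matching states — q0 through q3 holding how much of `yyx` has just been matched — but flip the accepting set: everything except the trap q3 accepts.
        x   y  
>* q0   q0  q1 
 * q1   q0  q2 
 * q2   q3  q2 
   q3   q3  q3 
(> = start, * = accepting)

start=q0; accept=q0,q1,q2; q0-x>q0; q0-y>q1; q1-x>q0; q1-y>q2; q2-x>q3; q2-y>q2; q3-x>q3; q3-y>q3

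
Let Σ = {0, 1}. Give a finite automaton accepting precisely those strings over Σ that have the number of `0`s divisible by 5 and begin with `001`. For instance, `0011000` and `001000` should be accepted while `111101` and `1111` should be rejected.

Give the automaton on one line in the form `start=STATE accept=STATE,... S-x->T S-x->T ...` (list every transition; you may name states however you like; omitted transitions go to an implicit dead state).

start=s0 accept=s7 s0-0->s1 s0-1->s2 s1-0->s3 s1-1->s2 s2-0->s2 s2-1->s2 s3-0->s2 s3-1->s4 s4-0->s5 s4-1->s4 s5-0->s6 s5-1->s5 s6-0->s7 s6-1->s6 s7-0->s8 s7-1->s7 s8-0->s4 s8-1->s8

Build one automaton per condition and run them in lockstep. The first has 5 states tracking the count of `0`s modulo 5; the second has 5 states tracking whether the input so far still matches the prefix `001`. A product state is a pair (one from each), accepting exactly when both do. Equivalent product states are then merged.
With 9 states:
        0   1  
>  s0   s1  s2 
   s1   s3  s2 
   s2   s2  s2 
   s3   s2  s4 
   s4   s5  s4 
   s5   s6  s5 
   s6   s7  s6 
 * s7   s8  s7 
   s8   s4  s8 
(> = start, * = accepting)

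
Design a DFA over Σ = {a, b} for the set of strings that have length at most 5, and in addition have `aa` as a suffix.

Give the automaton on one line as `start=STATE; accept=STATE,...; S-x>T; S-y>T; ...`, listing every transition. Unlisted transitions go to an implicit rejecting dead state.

Run two small machines in parallel and take their product. One (7 states) tracks the input length, saturating at 6; the other (3 states) tracks how much of the suffix `aa` has currently been matched. Each combined state is a pair, one component from each; accept when both components accept. Equivalent product states are then merged.
A 13-state machine:
          a    b  
>  q0     q1   q2 
   q1     q3   q4 
   q2     q5   q4 
 * q3     q6   q7 
   q4     q8   q7 
   q5     q6   q7 
 * q6     q9  q10 
   q7    q11  q10 
   q8     q9  q10 
 * q9    q12  q10 
   q10   q10  q10 
   q11   q12  q10 
 * q12   q10  q10 
(> = start, * = accepting)

start=q0; accept=q3,q6,q9,q12; q0-a>q1; q0-b>q2; q1-a>q3; q1-b>q4; q2-a>q5; q2-b>q4; q3-a>q6; q3-b>q7; q4-a>q8; q4-b>q7; q5-a>q6; q5-b>q7; q6-a>q9; q6-b>q10; q7-a>q11; q7-b>q10; q8-a>q9; q8-b>q10; q9-a>q12; q9-b>q10; q10-a>q10; q10-b>q10; q11-a>q12; q11-b>q10; q12-a>q10; q12-b>q10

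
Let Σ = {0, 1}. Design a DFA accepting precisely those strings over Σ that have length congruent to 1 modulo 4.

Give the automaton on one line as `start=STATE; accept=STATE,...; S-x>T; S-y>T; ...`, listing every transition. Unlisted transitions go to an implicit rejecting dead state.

Count input length modulo 4: every symbol advances one step around the cycle S0 → S1 → S2 → S3 → S0. Accept at S1.
4 states suffice.
        0   1  
>  S0   S1  S1 
 * S1   S2  S2 
   S2   S3  S3 
   S3   S0  S0 
(> = start, * = accepting)

start=S0; accept=S1; S0-0>S1; S0-1>S1; S1-0>S2; S1-1>S2; S2-0>S3; S2-1>S3; S3-0>S0; S3-1>S0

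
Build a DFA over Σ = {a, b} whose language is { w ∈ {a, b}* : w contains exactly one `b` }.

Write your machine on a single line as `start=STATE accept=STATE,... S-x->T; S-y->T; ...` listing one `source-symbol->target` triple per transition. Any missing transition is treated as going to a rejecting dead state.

start=q0; accept=q1; q0-a->q0; q0-b->q1; q1-a->q1; q1-b->q2; q2-a->q2; q2-b->q2

Count `b`s, saturating at 2: state q0 means no `b` yet, q1 means one `b` seen, q2 means more than one. Each `b` increments (capped at q2); other symbols loop. Accept from {q1}.
A 3-state machine:
        a   b  
>  q0   q0  q1 
 * q1   q1  q2 
   q2   q2  q2 
(> = start, * = accepting)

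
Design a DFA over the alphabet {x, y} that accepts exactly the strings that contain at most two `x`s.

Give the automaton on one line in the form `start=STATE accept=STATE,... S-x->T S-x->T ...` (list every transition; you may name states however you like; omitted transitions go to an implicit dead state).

start=S0 accept=S0,S1,S2 S0-x->S1 S0-y->S0 S1-x->S2 S1-y->S1 S2-x->S3 S2-y->S2 S3-x->S3 S3-y->S3

Count `x`s, saturating at 3: states S0 through S2 mean 0 through 2 `x`s seen; S3 means more than 2. Each `x` increments (capped at S3); other symbols loop. Accept from {S0, S1, S2}.
        x   y  
>* S0   S1  S0 
 * S1   S2  S1 
 * S2   S3  S2 
   S3   S3  S3 
(> = start, * = accepting)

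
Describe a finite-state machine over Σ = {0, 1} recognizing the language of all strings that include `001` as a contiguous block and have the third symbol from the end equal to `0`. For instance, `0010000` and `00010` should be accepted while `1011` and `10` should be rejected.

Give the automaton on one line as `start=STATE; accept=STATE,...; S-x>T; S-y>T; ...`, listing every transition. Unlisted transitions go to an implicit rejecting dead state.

Run two small machines in parallel and take their product. One (4 states) tracks whether and how much of `001` has been seen; the other (15 states) tracks the last 3 symbols read. Each combined state is a pair, one component from each; accept when both components accept. Minimizing collapses redundant product states.
11 states suffice.
          0    1  
>  q0     q1   q0 
   q1     q2   q0 
   q2     q2   q3 
 * q3     q4   q5 
 * q4     q6   q7 
 * q5     q8   q9 
   q6    q10   q3 
   q7     q4   q5 
   q8     q6   q7 
   q9     q8   q9 
 * q10   q10   q3 
(> = start, * = accepting)

start=q0; accept=q3,q4,q5,q10; q0-0>q1; q0-1>q0; q1-0>q2; q1-1>q0; q2-0>q2; q2-1>q3; q3-0>q4; q3-1>q5; q4-0>q6; q4-1>q7; q5-0>q8; q5-1>q9; q6-0>q10; q6-1>q3; q7-0>q4; q7-1>q5; q8-0>q6; q8-1>q7; q9-0>q8; q9-1>q9; q10-0>q10; q10-1>q3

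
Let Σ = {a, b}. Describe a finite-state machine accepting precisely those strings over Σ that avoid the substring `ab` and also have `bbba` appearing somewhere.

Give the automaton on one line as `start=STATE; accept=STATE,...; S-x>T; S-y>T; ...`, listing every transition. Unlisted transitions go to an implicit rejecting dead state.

start=s0; accept=s9; s0-a>s1; s0-b>s2; s1-a>s1; s1-b>s3; s2-a>s1; s2-b>s4; s3-a>s5; s3-b>s6; s4-a>s1; s4-b>s7; s5-a>s5; s5-b>s3; s6-a>s5; s6-b>s8; s7-a>s9; s7-b>s7; s8-a>s10; s8-b>s8; s9-a>s9; s9-b>s10; s10-a>s10; s10-b>s10

Run two small machines in parallel and take their product. One (3 states) tracks partial matches of the forbidden pattern `ab`; the other (5 states) tracks whether and how much of `bbba` has been seen. Each combined state is a pair, one component from each; accept when both components accept.
11 states suffice.
          a    b  
>  s0     s1   s2 
   s1     s1   s3 
   s2     s1   s4 
   s3     s5   s6 
   s4     s1   s7 
   s5     s5   s3 
   s6     s5   s8 
   s7     s9   s7 
   s8    s10   s8 
 * s9     s9  s10 
   s10   s10  s10 
(> = start, * = accepting)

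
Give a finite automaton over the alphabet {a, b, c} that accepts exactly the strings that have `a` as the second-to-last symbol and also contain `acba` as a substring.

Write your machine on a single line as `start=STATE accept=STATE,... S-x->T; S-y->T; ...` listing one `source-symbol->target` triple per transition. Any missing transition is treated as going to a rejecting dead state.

start=S0; accept=S15,S16,S17; S0-a->S1; S0-b->S2; S0-c->S3; S1-a->S4; S1-b->S5; S1-c->S6; S2-a->S7; S2-b->S8; S2-c->S9; S3-a->S10; S3-b->S11; S3-c->S12; S4-a->S4; S4-b->S5; S4-c->S6; S5-a->S7; S5-b->S8; S5-c->S9; S6-a->S10; S6-b->S13; S6-c->S12; S7-a->S4; S7-b->S5; S7-c->S6; S8-a->S7; S8-b->S8; S8-c->S9; S9-a->S10; S9-b->S11; S9-c->S12; S10-a->S4; S10-b->S5; S10-c->S6; S11-a->S7; S11-b->S8; S11-c->S9; S12-a->S10; S12-b->S11; S12-c->S12; S13-a->S14; S13-b->S8; S13-c->S9; S14-a->S15; S14-b->S16; S14-c->S17; S15-a->S15; S15-b->S16; S15-c->S17; S16-a->S14; S16-b->S18; S16-c->S19; S17-a->S20; S17-b->S21; S17-c->S22; S18-a->S14; S18-b->S18; S18-c->S19; S19-a->S20; S19-b->S21; S19-c->S22; S20-a->S15; S20-b->S16; S20-c->S17; S21-a->S14; S21-b->S18; S21-c->S19; S22-a->S20; S22-b->S21; S22-c->S22

Build one automaton per condition and run them in lockstep. The first has 13 states tracking the last 2 symbols read; the second has 5 states tracking whether and how much of `acba` has been seen. A product state is a pair (one from each), accepting exactly when both do.
With 23 states:
          a    b    c  
>  S0     S1   S2   S3 
   S1     S4   S5   S6 
   S2     S7   S8   S9 
   S3    S10  S11  S12 
   S4     S4   S5   S6 
   S5     S7   S8   S9 
   S6    S10  S13  S12 
   S7     S4   S5   S6 
   S8     S7   S8   S9 
   S9    S10  S11  S12 
   S10    S4   S5   S6 
   S11    S7   S8   S9 
   S12   S10  S11  S12 
   S13   S14   S8   S9 
   S14   S15  S16  S17 
 * S15   S15  S16  S17 
 * S16   S14  S18  S19 
 * S17   S20  S21  S22 
   S18   S14  S18  S19 
   S19   S20  S21  S22 
   S20   S15  S16  S17 
   S21   S14  S18  S19 
   S22   S20  S21  S22 
(> = start, * = accepting)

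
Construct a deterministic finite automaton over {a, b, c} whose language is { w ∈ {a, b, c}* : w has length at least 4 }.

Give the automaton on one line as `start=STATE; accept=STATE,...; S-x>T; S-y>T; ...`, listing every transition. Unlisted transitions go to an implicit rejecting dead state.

start=q0; accept=q4,q5; q0-a>q1; q0-b>q1; q0-c>q1; q1-a>q2; q1-b>q2; q1-c>q2; q2-a>q3; q2-b>q3; q2-c>q3; q3-a>q4; q3-b>q4; q3-c>q4; q4-a>q5; q4-b>q5; q4-c>q5; q5-a>q5; q5-b>q5; q5-c>q5

We only need to distinguish lengths 0, 1, …, 4, and '>4'. Chain q0 → q1 → q2 → q3 → q4 → q5 on every symbol, with q5 looping. Accepting states: {q4, q5}.
A 6-state machine:
        a   b   c  
>  q0   q1  q1  q1 
   q1   q2  q2  q2 
   q2   q3  q3  q3 
   q3   q4  q4  q4 
 * q4   q5  q5  q5 
 * q5   q5  q5  q5 
(> = start, * = accepting)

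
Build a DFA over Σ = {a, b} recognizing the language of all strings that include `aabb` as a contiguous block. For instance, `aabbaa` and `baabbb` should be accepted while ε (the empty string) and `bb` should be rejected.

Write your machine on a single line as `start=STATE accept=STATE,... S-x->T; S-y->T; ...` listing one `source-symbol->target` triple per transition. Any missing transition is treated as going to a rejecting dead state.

States q0..q3 record the length of the longest prefix of `aabb` that matches the current input suffix. Reaching q4 means `aabb` has been seen, and we stay there forever. Accept from q4.
A 5-state machine:
        a   b  
>  q0   q1  q0 
   q1   q2  q0 
   q2   q2  q3 
   q3   q1  q4 
 * q4   q4  q4 
(> = start, * = accepting)

start=q0; accept=q4; q0-a->q1; q0-b->q0; q1-a->q2; q1-b->q0; q2-a->q2; q2-b->q3; q3-a->q1; q3-b->q4; q4-a->q4; q4-b->q4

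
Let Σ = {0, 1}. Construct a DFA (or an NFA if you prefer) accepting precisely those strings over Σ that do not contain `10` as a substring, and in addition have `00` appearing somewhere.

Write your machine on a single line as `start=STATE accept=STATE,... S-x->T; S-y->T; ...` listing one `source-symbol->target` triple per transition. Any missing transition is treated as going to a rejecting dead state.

Handle the two conditions separately and then intersect. The first has 3 states tracking partial matches of the forbidden pattern `10`; the second has 3 states tracking whether and how much of `00` has been seen. A product state is a pair (one from each), accepting exactly when both do.
        0   1  
>  q0   q1  q2 
   q1   q3  q2 
   q2   q4  q2 
 * q3   q3  q5 
   q4   q6  q7 
 * q5   q6  q5 
   q6   q6  q6 
   q7   q4  q7 
(> = start, * = accepting)

start=q0; accept=q3,q5; q0-0->q1; q0-1->q2; q1-0->q3; q1-1->q2; q2-0->q4; q2-1->q2; q3-0->q3; q3-1->q5; q4-0->q6; q4-1->q7; q5-0->q6; q5-1->q5; q6-0->q6; q6-1->q6; q7-0->q4; q7-1->q7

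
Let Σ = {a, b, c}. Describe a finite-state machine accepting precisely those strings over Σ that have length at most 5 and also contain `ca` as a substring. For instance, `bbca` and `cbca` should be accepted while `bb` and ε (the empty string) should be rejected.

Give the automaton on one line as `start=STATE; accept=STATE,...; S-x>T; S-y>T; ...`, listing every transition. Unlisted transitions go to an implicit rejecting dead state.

start=q0; accept=q5,q8,q11,q14; q0-a>q1; q0-b>q1; q0-c>q2; q1-a>q3; q1-b>q3; q1-c>q4; q2-a>q5; q2-b>q3; q2-c>q4; q3-a>q6; q3-b>q6; q3-c>q7; q4-a>q8; q4-b>q6; q4-c>q7; q5-a>q8; q5-b>q8; q5-c>q8; q6-a>q9; q6-b>q9; q6-c>q10; q7-a>q11; q7-b>q9; q7-c>q10; q8-a>q11; q8-b>q11; q8-c>q11; q9-a>q12; q9-b>q12; q9-c>q13; q10-a>q14; q10-b>q12; q10-c>q13; q11-a>q14; q11-b>q14; q11-c>q14; q12-a>q15; q12-b>q15; q12-c>q16; q13-a>q17; q13-b>q15; q13-c>q16; q14-a>q17; q14-b>q17; q14-c>q17; q15-a>q15; q15-b>q15; q15-c>q16; q16-a>q17; q16-b>q15; q16-c>q16; q17-a>q17; q17-b>q17; q17-c>q17

Run two small machines in parallel and take their product. The first has 7 states tracking the input length, saturating at 6; the second has 3 states tracking whether and how much of `ca` has been seen. A product state is a pair (one from each), accepting exactly when both do.
18 states suffice.
          a    b    c  
>  q0     q1   q1   q2 
   q1     q3   q3   q4 
   q2     q5   q3   q4 
   q3     q6   q6   q7 
   q4     q8   q6   q7 
 * q5     q8   q8   q8 
   q6     q9   q9  q10 
   q7    q11   q9  q10 
 * q8    q11  q11  q11 
   q9    q12  q12  q13 
   q10   q14  q12  q13 
 * q11   q14  q14  q14 
   q12   q15  q15  q16 
   q13   q17  q15  q16 
 * q14   q17  q17  q17 
   q15   q15  q15  q16 
   q16   q17  q15  q16 
   q17   q17  q17  q17 
(> = start, * = accepting)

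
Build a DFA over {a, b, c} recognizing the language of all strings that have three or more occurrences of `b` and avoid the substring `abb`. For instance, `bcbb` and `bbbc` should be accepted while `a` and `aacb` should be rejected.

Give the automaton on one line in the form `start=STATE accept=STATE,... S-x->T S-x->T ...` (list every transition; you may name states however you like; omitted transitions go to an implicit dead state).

Handle the two conditions separately and then intersect. The first has 5 states tracking the count of `b`s, saturating at 4; the second has 4 states tracking partial matches of the forbidden pattern `abb`. A product state is a pair (one from each), accepting exactly when both do. Equivalent product states are then merged.
          a    b    c  
>  s0     s1   s2   s0 
   s1     s1   s3   s0 
   s2     s4   s5   s2 
   s3     s4   s6   s2 
   s4     s4   s7   s2 
   s5     s8   s9   s5 
   s6     s6   s6   s6 
   s7     s8   s6   s5 
   s8     s8  s10   s5 
 * s9    s11   s9   s9 
 * s10   s11   s6   s9 
 * s11   s11  s10   s9 
(> = start, * = accepting)

start=s0 accept=s9,s10,s11 s0-a->s1 s0-b->s2 s0-c->s0 s1-a->s1 s1-b->s3 s1-c->s0 s2-a->s4 s2-b->s5 s2-c->s2 s3-a->s4 s3-b->s6 s3-c->s2 s4-a->s4 s4-b->s7 s4-c->s2 s5-a->s8 s5-b->s9 s5-c->s5 s6-a->s6 s6-b->s6 s6-c->s6 s7-a->s8 s7-b->s6 s7-c->s5 s8-a->s8 s8-b->s10 s8-c->s5 s9-a->s11 s9-b->s9 s9-c->s9 s10-a->s11 s10-b->s6 s10-c->s9 s11-a->s11 s11-b->s10 s11-c->s9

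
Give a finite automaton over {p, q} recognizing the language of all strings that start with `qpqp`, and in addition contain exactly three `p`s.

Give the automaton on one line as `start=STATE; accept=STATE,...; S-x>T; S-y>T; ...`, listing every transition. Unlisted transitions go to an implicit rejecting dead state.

Run two small machines in parallel and take their product. The first has 6 states tracking whether the input so far still matches the prefix `qpqp`; the second has 5 states tracking the count of `p`s, saturating at 4. A product state is a pair (one from each), accepting exactly when both do.
12 states suffice.
          p    q  
>  s0     s1   s2 
   s1     s3   s1 
   s2     s4   s5 
   s3     s6   s3 
   s4     s3   s7 
   s5     s1   s5 
   s6     s8   s6 
   s7     s9   s1 
   s8     s8   s8 
   s9    s10   s9 
 * s10   s11  s10 
   s11   s11  s11 
(> = start, * = accepting)

start=s0; accept=s10; s0-p>s1; s0-q>s2; s1-p>s3; s1-q>s1; s2-p>s4; s2-q>s5; s3-p>s6; s3-q>s3; s4-p>s3; s4-q>s7; s5-p>s1; s5-q>s5; s6-p>s8; s6-q>s6; s7-p>s9; s7-q>s1; s8-p>s8; s8-q>s8; s9-p>s10; s9-q>s9; s10-p>s11; s10-q>s10; s11-p>s11; s11-q>s11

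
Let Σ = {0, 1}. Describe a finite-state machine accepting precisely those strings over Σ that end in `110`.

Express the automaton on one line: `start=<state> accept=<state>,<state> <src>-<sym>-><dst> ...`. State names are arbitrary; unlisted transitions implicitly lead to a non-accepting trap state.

start=A accept=D A-0->A A-1->B B-0->A B-1->C C-0->D C-1->C D-0->A D-1->B

Let each state record the length of the longest suffix of the input read so far that is also a prefix of `110`. B means the last symbol is `1`; C means the last 2 symbols are `11`; D means the last 3 symbols are `110`. Accept only at D, where the string currently ends in `110`.
       0  1 
>  A   A  B 
   B   A  C 
   C   D  C 
 * D   A  B 
(> = start, * = accepting)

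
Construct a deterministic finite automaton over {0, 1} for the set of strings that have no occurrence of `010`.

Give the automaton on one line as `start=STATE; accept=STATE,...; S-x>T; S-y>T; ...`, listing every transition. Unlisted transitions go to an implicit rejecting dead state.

This is the complement of 'contains `010`'. Use the same substring-matching states — q0 through q3 holding how much of `010` has just been matched — but flip the accepting set: everything except the trap q3 accepts.
4 states suffice.
        0   1  
>* q0   q1  q0 
 * q1   q1  q2 
 * q2   q3  q0 
   q3   q3  q3 
(> = start, * = accepting)

start=q0; accept=q0,q1,q2; q0-0>q1; q0-1>q0; q1-0>q1; q1-1>q2; q2-0>q3; q2-1>q0; q3-0>q3; q3-1>q3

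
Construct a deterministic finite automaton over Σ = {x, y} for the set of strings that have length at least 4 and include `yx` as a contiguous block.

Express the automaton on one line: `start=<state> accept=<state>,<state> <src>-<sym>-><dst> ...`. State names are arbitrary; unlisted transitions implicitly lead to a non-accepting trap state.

Handle the two conditions separately and then intersect. The first has 6 states tracking the input length, saturating at 5; the second has 3 states tracking whether and how much of `yx` has been seen. A product state is a pair (one from each), accepting exactly when both do.
A 15-state machine:
       x  y 
>  A   B  C 
   B   D  E 
   C   F  E 
   D   G  H 
   E   I  H 
   F   I  I 
   G   J  K 
   H   L  K 
   I   L  L 
   J   M  N 
   K   O  N 
 * L   O  O 
   M   M  N 
   N   O  N 
 * O   O  O 
(> = start, * = accepting)

start=A accept=L,O A-x->B A-y->C B-x->D B-y->E C-x->F C-y->E D-x->G D-y->H E-x->I E-y->H F-x->I F-y->I G-x->J G-y->K H-x->L H-y->K I-x->L I-y->L J-x->M J-y->N K-x->O K-y->N L-x->O L-y->O M-x->M M-y->N N-x->O N-y->N O-x->O O-y->O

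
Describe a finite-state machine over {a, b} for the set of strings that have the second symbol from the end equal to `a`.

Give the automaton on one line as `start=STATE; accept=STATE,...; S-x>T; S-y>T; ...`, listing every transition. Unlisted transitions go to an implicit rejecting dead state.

start=s0; accept=s3,s4; s0-a>s1; s0-b>s2; s1-a>s3; s1-b>s4; s2-a>s5; s2-b>s6; s3-a>s3; s3-b>s4; s4-a>s5; s4-b>s6; s5-a>s3; s5-b>s4; s6-a>s5; s6-b>s6

Because acceptance depends on a position counted from the end, the machine has to buffer the most recent 2 symbols. Make each state the string of the last up-to-2 symbols read; on input `x` shift the window left and append `x`. Accept when the buffered window has length 2 and begins with `a`.
With 7 states:
        a   b  
>  s0   s1  s2 
   s1   s3  s4 
   s2   s5  s6 
 * s3   s3  s4 
 * s4   s5  s6 
   s5   s3  s4 
   s6   s5  s6 
(> = start, * = accepting)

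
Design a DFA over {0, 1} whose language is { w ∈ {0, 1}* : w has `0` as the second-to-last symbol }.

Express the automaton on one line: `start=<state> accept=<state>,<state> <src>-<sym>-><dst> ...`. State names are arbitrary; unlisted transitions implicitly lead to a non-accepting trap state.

start=s0 accept=s3,s4 s0-0->s1 s0-1->s2 s1-0->s3 s1-1->s4 s2-0->s5 s2-1->s6 s3-0->s3 s3-1->s4 s4-0->s5 s4-1->s6 s5-0->s3 s5-1->s4 s6-0->s5 s6-1->s6

A DFA must remember the last 2 symbols (since which symbol is second-to-last isn't known until the input ends). Use one state per possible window of the last ≤2 symbols; accept from those whose window starts with `0`.
With 7 states:
        0   1  
>  s0   s1  s2 
   s1   s3  s4 
   s2   s5  s6 
 * s3   s3  s4 
 * s4   s5  s6 
   s5   s3  s4 
   s6   s5  s6 
(> = start, * = accepting)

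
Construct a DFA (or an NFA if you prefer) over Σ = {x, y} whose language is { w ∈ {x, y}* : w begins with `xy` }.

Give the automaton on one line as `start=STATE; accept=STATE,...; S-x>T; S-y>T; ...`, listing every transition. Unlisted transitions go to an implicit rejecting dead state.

Check the first 2 symbols one by one: q0 through q1 record how many have matched `xy` so far; any wrong symbol goes to the dead state q3. After all 2 match we enter the accepting sink q2.
4 states suffice.
        x   y  
>  q0   q1  q3 
   q1   q3  q2 
 * q2   q2  q2 
   q3   q3  q3 
(> = start, * = accepting)

start=q0; accept=q2; q0-x>q1; q0-y>q3; q1-x>q3; q1-y>q2; q2-x>q2; q2-y>q2; q3-x>q3; q3-y>q3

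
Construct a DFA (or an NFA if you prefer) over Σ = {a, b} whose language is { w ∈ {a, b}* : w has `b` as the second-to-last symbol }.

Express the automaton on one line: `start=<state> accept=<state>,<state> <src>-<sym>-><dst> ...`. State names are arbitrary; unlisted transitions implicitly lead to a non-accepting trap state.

start=q0 accept=q5,q6 q0-a->q1 q0-b->q2 q1-a->q3 q1-b->q4 q2-a->q5 q2-b->q6 q3-a->q3 q3-b->q4 q4-a->q5 q4-b->q6 q5-a->q3 q5-b->q4 q6-a->q5 q6-b->q6

A DFA must remember the last 2 symbols (since which symbol is second-to-last isn't known until the input ends). Use one state per possible window of the last ≤2 symbols; accept from those whose window starts with `b`.
7 states suffice.
        a   b  
>  q0   q1  q2 
   q1   q3  q4 
   q2   q5  q6 
   q3   q3  q4 
   q4   q5  q6 
 * q5   q3  q4 
 * q6   q5  q6 
(> = start, * = accepting)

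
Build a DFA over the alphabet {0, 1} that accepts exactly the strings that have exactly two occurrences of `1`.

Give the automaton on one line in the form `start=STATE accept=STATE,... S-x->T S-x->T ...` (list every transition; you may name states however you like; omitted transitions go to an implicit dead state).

Only the number of `1`s matters, and only up to 3. Make a chain S0 → S1 → S2 → S3 advanced by each `1` (with S3 absorbing); every other symbol self-loops. The accepting set is {S2}.
With 4 states:
        0   1  
>  S0   S0  S1 
   S1   S1  S2 
 * S2   S2  S3 
   S3   S3  S3 
(> = start, * = accepting)

start=S0 accept=S2 S0-0->S0 S0-1->S1 S1-0->S1 S1-1->S2 S2-0->S2 S2-1->S3 S3-0->S3 S3-1->S3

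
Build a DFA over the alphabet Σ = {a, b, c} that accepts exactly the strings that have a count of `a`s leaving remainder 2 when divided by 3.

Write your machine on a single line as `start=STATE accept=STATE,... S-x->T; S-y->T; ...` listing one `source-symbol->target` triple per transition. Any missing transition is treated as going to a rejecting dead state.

Keep the running count of `a`s modulo 3: each `a` advances along the cycle s0 → s1 → s2 → s0 while other symbols loop. Accept at s2.
With 3 states:
        a   b   c  
>  s0   s1  s0  s0 
   s1   s2  s1  s1 
 * s2   s0  s2  s2 
(> = start, * = accepting)

start=s0; accept=s2; s0-a->s1; s0-b->s0; s0-c->s0; s1-a->s2; s1-b->s1; s1-c->s1; s2-a->s0; s2-b->s2; s2-c->s2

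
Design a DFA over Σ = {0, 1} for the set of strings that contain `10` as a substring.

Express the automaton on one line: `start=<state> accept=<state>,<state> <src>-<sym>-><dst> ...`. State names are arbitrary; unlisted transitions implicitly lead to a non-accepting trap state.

start=S0 accept=S2 S0-0->S0 S0-1->S1 S1-0->S2 S1-1->S1 S2-0->S2 S2-1->S2

Track how much of `10` has been matched so far: state S0 is no progress, S2 is the absorbing accept state reached once `10` has occurred. Intermediate states record partial matches; on a mismatch, fall back to the longest reusable overlap.
A 3-state machine:
        0   1  
>  S0   S0  S1 
   S1   S2  S1 
 * S2   S2  S2 
(> = start, * = accepting)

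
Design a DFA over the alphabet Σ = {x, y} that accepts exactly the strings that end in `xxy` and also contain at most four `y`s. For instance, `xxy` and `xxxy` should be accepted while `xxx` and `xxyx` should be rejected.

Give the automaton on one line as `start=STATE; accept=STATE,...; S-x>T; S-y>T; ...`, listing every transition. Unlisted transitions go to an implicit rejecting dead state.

Handle the two conditions separately and then intersect. One (4 states) tracks how much of the suffix `xxy` has currently been matched; the other (6 states) tracks the count of `y`s, saturating at 5. Each combined state is a pair, one component from each; accept when both components accept. Equivalent product states are then merged.
A 17-state machine:
          x    y  
>  s0     s1   s2 
   s1     s3   s2 
   s2     s4   s5 
   s3     s3   s6 
   s4     s7   s5 
   s5     s8   s9 
 * s6     s4   s5 
   s7     s7  s10 
   s8    s11   s9 
   s9    s12  s13 
 * s10    s8   s9 
   s11   s11  s14 
   s12   s15  s13 
   s13   s13  s13 
 * s14   s12  s13 
   s15   s15  s16 
 * s16   s13  s13 
(> = start, * = accepting)

start=s0; accept=s6,s10,s14,s16; s0-x>s1; s0-y>s2; s1-x>s3; s1-y>s2; s2-x>s4; s2-y>s5; s3-x>s3; s3-y>s6; s4-x>s7; s4-y>s5; s5-x>s8; s5-y>s9; s6-x>s4; s6-y>s5; s7-x>s7; s7-y>s10; s8-x>s11; s8-y>s9; s9-x>s12; s9-y>s13; s10-x>s8; s10-y>s9; s11-x>s11; s11-y>s14; s12-x>s15; s12-y>s13; s13-x>s13; s13-y>s13; s14-x>s12; s14-y>s13; s15-x>s15; s15-y>s16; s16-x>s13; s16-y>s13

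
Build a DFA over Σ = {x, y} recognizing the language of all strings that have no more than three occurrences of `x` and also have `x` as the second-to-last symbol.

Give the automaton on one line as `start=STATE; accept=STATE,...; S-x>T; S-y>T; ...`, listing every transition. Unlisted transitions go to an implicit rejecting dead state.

Handle the two conditions separately and then intersect. The first has 5 states tracking the count of `x`s, saturating at 4; the second has 7 states tracking the last 2 symbols read. A product state is a pair (one from each), accepting exactly when both do. After merging equivalent states the machine shrinks.
12 states suffice.
          x    y  
>  S0     S1   S0 
   S1     S2   S3 
 * S2     S4   S5 
 * S3     S6   S7 
 * S4     S8   S9 
 * S5    S10  S11 
   S6     S4   S5 
   S7     S6   S7 
   S8     S8   S8 
 * S9     S8   S8 
   S10    S8   S9 
   S11   S10  S11 
(> = start, * = accepting)

start=S0; accept=S2,S3,S4,S5,S9; S0-x>S1; S0-y>S0; S1-x>S2; S1-y>S3; S2-x>S4; S2-y>S5; S3-x>S6; S3-y>S7; S4-x>S8; S4-y>S9; S5-x>S10; S5-y>S11; S6-x>S4; S6-y>S5; S7-x>S6; S7-y>S7; S8-x>S8; S8-y>S8; S9-x>S8; S9-y>S8; S10-x>S8; S10-y>S9; S11-x>S10; S11-y>S11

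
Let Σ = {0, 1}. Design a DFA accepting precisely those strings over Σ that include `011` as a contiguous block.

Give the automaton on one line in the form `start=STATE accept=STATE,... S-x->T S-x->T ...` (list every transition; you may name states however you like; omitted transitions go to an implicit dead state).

start=A accept=D A-0->B A-1->A B-0->B B-1->C C-0->B C-1->D D-0->D D-1->D

States A..C record the length of the longest prefix of `011` that matches the current input suffix. Reaching D means `011` has been seen, and we stay there forever. Accept from D.
With 4 states:
       0  1 
>  A   B  A 
   B   B  C 
   C   B  D 
 * D   D  D 
(> = start, * = accepting)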